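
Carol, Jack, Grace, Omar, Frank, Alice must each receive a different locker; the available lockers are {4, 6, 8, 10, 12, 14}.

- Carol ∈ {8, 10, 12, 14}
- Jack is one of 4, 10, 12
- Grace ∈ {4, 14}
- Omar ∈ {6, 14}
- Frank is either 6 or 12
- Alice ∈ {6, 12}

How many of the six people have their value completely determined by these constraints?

4

The 6 variables together cover exactly {4, 6, 8, 10, 12, 14} — 6 values for 6 variables — and 8 appears only in Carol's list, so Carol = 8.
The 5 still-open variables together cover exactly {4, 6, 10, 12, 14} — 5 values for 5 variables — and 10 appears only in Jack's list, so Jack = 10.
Among the 4 still-open variables, 4 fits only Grace (and all 4 values in {4, 6, 12, 14} must be used), so Grace = 4.
The 3 still-open variables together cover exactly {6, 12, 14} — 3 values for 3 variables — and 14 appears only in Omar's list, so Omar = 14.
Determined: Carol=8, Jack=10, Grace=4, Omar=14. The other people each still have more than one consistent value. That makes 4.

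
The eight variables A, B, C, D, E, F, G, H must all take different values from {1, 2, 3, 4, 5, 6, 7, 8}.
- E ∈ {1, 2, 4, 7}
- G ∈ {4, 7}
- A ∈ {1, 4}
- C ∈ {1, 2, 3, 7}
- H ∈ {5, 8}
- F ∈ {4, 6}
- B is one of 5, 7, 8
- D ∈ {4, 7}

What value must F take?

The 8 variables draw from only 8 values {1, 2, 3, 4, 5, 6, 7, 8}, so each is used; only C can be 3, hence C = 3.
The 7 still-open variables together cover exactly {1, 2, 4, 5, 6, 7, 8} — 7 values for 7 variables — and 2 appears only in E's list, so E = 2.
Among the 6 still-open variables, 1 fits only A (and all 6 values in {1, 4, 5, 6, 7, 8} must be used), so A = 1.
Among the 5 still-open variables, 6 fits only F (and all 5 values in {4, 5, 6, 7, 8} must be used), so F = 6.

6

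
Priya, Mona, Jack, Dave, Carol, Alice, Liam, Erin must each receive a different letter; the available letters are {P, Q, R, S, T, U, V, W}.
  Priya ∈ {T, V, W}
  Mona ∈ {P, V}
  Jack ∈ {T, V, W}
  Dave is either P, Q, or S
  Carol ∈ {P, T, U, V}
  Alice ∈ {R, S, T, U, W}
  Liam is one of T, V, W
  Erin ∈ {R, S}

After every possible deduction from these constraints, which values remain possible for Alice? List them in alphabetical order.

R, S

The 8 variables together cover exactly {P, Q, R, S, T, U, V, W} — 8 values for 8 variables — and Q appears only in Dave's list, so Dave = Q.
The 3 variables Priya, Jack, Liam are confined to {T, V, W}, which locks those values in; drop them from Mona, Carol, Alice.
Mona's domain is down to {P}, so Mona = P. So Carol can't be P.
Carol must be U (only option left). Eliminate U elsewhere: Alice.
No further eliminations apply; Alice can still be any of R, S.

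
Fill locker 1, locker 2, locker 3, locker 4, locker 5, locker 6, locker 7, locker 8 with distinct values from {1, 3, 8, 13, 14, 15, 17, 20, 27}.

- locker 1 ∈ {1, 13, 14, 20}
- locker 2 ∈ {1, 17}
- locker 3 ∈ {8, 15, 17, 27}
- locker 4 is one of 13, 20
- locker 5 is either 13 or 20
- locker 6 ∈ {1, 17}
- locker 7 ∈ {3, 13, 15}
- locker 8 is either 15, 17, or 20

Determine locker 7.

3

locker 2 and locker 6 between them cover only {1, 17} — a naked pair. Remove those values from locker 1, locker 3, locker 8.
locker 4 and locker 5 between them cover only {13, 20} — a naked pair. Remove those values from locker 1, locker 7, locker 8.
locker 1 must be 14 (only option left).
locker 8 must be 15 (only option left). Remove 15 from locker 3, locker 7.
So locker 7 = 3.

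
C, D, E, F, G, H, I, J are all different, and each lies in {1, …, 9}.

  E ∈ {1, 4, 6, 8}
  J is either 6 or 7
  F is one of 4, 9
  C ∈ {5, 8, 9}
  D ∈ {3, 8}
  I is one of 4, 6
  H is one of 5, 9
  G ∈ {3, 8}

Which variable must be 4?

The 8 variables draw from only 8 values {1, 3, 4, 5, 6, 7, 8, 9}, so each is used; only E can be 1, hence E = 1.
The 7 still-open variables draw from only 7 values {3, 4, 5, 6, 7, 8, 9}, so each is used; only J can be 7, hence J = 7.
Among the 6 still-open variables, 6 fits only I (and all 6 values in {3, 4, 5, 6, 8, 9} must be used), so I = 6.
Among the 5 still-open variables, 4 fits only F (and all 5 values in {3, 4, 5, 8, 9} must be used), so F = 4.

F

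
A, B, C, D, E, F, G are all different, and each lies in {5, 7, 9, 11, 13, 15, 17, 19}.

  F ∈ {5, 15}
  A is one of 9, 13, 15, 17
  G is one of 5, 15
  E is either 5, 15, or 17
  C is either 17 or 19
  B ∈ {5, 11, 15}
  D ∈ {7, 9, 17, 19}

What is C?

F and G between them cover only {5, 15} — a naked pair. Remove those values from A, B, E.
B must be 11 (only option left).
E's domain is down to {17}, so E = 17. Remove 17 from A, C, D.
So C = 19.

19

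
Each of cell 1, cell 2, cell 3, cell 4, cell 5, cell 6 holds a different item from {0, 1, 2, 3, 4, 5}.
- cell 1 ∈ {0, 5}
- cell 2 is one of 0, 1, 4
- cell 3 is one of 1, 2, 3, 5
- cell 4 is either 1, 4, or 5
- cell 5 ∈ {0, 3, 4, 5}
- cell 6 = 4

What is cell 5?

cell 6 has just one choice, so cell 6 = 4. So cell 2, cell 4, cell 5 can't be 4.
Among the 5 still-open variables, 2 fits only cell 3 (and all 5 values in {0, 1, 2, 3, 5} must be used), so cell 3 = 2.
Among the 4 still-open variables, 3 fits only cell 5 (and all 4 values in {0, 1, 3, 5} must be used), so cell 5 = 3.

3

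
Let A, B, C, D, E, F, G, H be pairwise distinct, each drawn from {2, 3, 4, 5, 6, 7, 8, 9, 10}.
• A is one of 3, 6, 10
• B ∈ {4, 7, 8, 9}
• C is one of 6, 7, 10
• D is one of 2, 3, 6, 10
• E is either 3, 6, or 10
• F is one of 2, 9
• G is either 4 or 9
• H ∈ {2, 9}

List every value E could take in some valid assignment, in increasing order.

The 8 variables draw from only 8 values {2, 3, 4, 6, 7, 8, 9, 10}, so each is used; only B can be 8, hence B = 8.
Among the 7 still-open variables, 4 fits only G (and all 7 values in {2, 3, 4, 6, 7, 9, 10} must be used), so G = 4.
The 6 still-open variables draw from only 6 values {2, 3, 6, 7, 9, 10}, so each is used; only C can be 7, hence C = 7.
The 2 variables F and H are confined to {2, 9}, which locks those values in; drop them from D.
No further eliminations apply; E can still be any of 3, 6, 10.

3, 6, 10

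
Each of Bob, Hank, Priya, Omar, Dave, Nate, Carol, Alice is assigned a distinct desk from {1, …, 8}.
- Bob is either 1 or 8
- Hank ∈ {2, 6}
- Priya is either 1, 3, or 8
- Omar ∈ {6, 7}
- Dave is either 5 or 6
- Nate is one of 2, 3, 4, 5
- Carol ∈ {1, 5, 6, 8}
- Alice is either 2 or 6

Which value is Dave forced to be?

5

The 8 variables draw from only 8 values {1, 2, 3, 4, 5, 6, 7, 8}, so each is used; only Nate can be 4, hence Nate = 4.
Among the 7 still-open variables, 3 fits only Priya (and all 7 values in {1, 2, 3, 5, 6, 7, 8} must be used), so Priya = 3.
Among the 6 still-open variables, 7 fits only Omar (and all 6 values in {1, 2, 5, 6, 7, 8} must be used), so Omar = 7.
Hank and Alice between them cover only {2, 6} — a naked pair. Remove those values from Dave, Carol.
So Dave = 5.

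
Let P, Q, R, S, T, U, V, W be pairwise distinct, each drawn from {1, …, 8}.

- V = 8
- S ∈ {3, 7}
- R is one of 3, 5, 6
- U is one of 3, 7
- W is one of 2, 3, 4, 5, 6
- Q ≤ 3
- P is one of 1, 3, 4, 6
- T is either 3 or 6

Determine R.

V's domain is down to {8}, so V = 8.
S and U share exactly the 2 values {3, 7}; by pigeonhole those values go to them, so strike 3, 7 from P, Q, R, T, W.
T must be 6 (only option left). So P, R, W can't be 6.
So R = 5.

5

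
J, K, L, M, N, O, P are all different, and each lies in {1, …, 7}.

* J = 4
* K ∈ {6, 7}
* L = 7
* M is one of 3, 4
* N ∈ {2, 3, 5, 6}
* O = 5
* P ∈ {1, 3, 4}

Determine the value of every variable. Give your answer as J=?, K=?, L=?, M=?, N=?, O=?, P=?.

J=4, K=6, L=7, M=3, N=2, O=5, P=1

J's domain is down to {4}, so J = 4. Eliminate 4 elsewhere: M, P.
L's domain is down to {7}, so L = 7. Remove 7 from K.
That leaves M = 3. Eliminate 3 elsewhere: N, P.
O's domain is down to {5}, so O = 5. Remove 5 from N.
P has just one choice, so P = 1.
K has just one choice, so K = 6. Eliminate 6 elsewhere: N.
N must be 2 (only option left).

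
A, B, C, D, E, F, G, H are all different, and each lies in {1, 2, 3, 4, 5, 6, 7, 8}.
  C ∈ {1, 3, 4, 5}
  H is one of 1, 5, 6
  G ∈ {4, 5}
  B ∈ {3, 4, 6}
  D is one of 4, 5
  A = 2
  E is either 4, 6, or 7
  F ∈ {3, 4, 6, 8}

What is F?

A's domain is down to {2}, so A = 2.
The 7 still-open variables draw from only 7 values {1, 3, 4, 5, 6, 7, 8}, so each is used; only E can be 7, hence E = 7.
The 6 still-open variables draw from only 6 values {1, 3, 4, 5, 6, 8}, so each is used; only F can be 8, hence F = 8.

8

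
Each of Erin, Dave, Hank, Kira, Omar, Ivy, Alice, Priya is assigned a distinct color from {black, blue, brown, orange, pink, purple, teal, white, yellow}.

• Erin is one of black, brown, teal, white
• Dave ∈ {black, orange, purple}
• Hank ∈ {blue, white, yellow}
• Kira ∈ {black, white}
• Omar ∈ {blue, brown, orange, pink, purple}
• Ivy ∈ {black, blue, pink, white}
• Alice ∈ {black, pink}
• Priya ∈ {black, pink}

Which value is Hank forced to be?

yellow

Alice and Priya between them cover only {black, pink} — a naked pair. Remove those values from Erin, Dave, Kira, Omar, Ivy.
Kira must be white (only option left). Remove white from Erin, Hank, Ivy.
Ivy has just one choice, so Ivy = blue. Remove blue from Hank, Omar.
So Hank = yellow.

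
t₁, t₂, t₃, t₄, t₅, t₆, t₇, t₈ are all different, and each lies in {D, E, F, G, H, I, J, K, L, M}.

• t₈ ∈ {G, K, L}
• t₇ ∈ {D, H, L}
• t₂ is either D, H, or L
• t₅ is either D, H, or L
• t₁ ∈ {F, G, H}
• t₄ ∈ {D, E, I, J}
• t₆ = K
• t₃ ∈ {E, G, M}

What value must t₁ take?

F

t₆ has just one choice, so t₆ = K. Remove K from t₈.
t₂, t₅, t₇ between them cover only {D, H, L} — a naked triple. Remove those values from t₁, t₄, t₈.
t₈'s domain is down to {G}, so t₈ = G. Eliminate G elsewhere: t₁, t₃.
So t₁ = F.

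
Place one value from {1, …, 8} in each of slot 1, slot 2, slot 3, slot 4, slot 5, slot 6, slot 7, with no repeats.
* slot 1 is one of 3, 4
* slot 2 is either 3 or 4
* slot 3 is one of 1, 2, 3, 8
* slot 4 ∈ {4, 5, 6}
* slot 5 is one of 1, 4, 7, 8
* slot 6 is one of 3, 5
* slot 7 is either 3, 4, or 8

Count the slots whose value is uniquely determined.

3

slot 1 and slot 2 between them cover only {3, 4} — a naked pair. Remove those values from slot 3, slot 4, slot 5, slot 6, slot 7.
slot 6 must be 5 (only option left). Strike 5 from slot 4.
slot 7 must be 8 (only option left). So slot 3, slot 5 can't be 8.
slot 4 must be 6 (only option left).
Determined: slot 4=6, slot 6=5, slot 7=8. The other slots each still have more than one consistent value. That makes 3.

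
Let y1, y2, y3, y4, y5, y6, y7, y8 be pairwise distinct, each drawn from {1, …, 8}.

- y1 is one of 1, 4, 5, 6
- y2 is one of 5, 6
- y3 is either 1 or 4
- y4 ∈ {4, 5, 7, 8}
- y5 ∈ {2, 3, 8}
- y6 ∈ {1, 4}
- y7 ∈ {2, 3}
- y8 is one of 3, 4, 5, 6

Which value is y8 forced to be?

3

The 8 variables draw from only 8 values {1, 2, 3, 4, 5, 6, 7, 8}, so each is used; only y4 can be 7, hence y4 = 7.
The 7 still-open variables draw from only 7 values {1, 2, 3, 4, 5, 6, 8}, so each is used; only y5 can be 8, hence y5 = 8.
The 6 still-open variables draw from only 6 values {1, 2, 3, 4, 5, 6}, so each is used; only y7 can be 2, hence y7 = 2.
Among the 5 still-open variables, 3 fits only y8 (and all 5 values in {1, 3, 4, 5, 6} must be used), so y8 = 3.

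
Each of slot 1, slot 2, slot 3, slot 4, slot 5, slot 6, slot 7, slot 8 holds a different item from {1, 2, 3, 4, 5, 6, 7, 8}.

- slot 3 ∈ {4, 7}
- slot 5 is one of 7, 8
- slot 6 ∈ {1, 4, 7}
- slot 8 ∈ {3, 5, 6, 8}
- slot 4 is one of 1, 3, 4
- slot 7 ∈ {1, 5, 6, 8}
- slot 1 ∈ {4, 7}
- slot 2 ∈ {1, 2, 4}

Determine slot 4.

Among the 8 variables, 2 fits only slot 2 (and all 8 values in {1, 2, 3, 4, 5, 6, 7, 8} must be used), so slot 2 = 2.
slot 1 and slot 3 share exactly the 2 values {4, 7}; by pigeonhole those values go to them, so strike 4, 7 from slot 4, slot 5, slot 6.
slot 5 has just one choice, so slot 5 = 8. Strike 8 from slot 7, slot 8.
slot 6 must be 1 (only option left). Strike 1 from slot 4, slot 7.
So slot 4 = 3.

3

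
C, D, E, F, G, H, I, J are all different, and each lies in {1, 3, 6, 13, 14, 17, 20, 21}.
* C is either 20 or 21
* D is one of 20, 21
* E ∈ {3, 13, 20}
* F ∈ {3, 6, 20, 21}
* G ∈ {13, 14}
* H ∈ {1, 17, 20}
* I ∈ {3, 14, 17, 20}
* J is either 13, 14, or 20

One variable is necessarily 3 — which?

E

The 8 variables draw from only 8 values {1, 3, 6, 13, 14, 17, 20, 21}, so each is used; only H can be 1, hence H = 1.
The 7 still-open variables together cover exactly {3, 6, 13, 14, 17, 20, 21} — 7 values for 7 variables — and 6 appears only in F's list, so F = 6.
The 6 still-open variables together cover exactly {3, 13, 14, 17, 20, 21} — 6 values for 6 variables — and 17 appears only in I's list, so I = 17.
Among the 5 still-open variables, 3 fits only E (and all 5 values in {3, 13, 14, 20, 21} must be used), so E = 3.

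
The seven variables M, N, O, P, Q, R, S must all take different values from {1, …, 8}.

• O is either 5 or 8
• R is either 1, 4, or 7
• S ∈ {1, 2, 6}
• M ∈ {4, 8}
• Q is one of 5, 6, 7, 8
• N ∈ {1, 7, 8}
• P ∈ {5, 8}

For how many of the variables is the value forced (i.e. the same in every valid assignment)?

Among the 7 variables, 2 fits only S (and all 7 values in {1, 2, 4, 5, 6, 7, 8} must be used), so S = 2.
The 6 still-open variables draw from only 6 values {1, 4, 5, 6, 7, 8}, so each is used; only Q can be 6, hence Q = 6.
O and P between them cover only {5, 8} — a naked pair. Remove those values from M, N.
M's domain is down to {4}, so M = 4. Eliminate 4 elsewhere: R.
Determined: M=4, Q=6, S=2. The other variables each still have more than one consistent value. That makes 3.

3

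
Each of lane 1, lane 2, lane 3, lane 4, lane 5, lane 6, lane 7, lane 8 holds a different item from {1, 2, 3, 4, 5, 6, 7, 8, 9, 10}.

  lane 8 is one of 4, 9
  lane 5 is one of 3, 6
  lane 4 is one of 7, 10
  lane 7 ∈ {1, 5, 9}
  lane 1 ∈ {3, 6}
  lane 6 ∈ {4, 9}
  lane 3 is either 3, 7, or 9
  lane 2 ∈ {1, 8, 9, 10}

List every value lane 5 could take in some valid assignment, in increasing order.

3, 6

The 2 variables lane 1 and lane 5 are confined to {3, 6}, which locks those values in; drop them from lane 3.
lane 6 and lane 8 between them cover only {4, 9} — a naked pair. Remove those values from lane 2, lane 3, lane 7.
lane 3 has just one choice, so lane 3 = 7. Strike 7 from lane 4.
lane 4's domain is down to {10}, so lane 4 = 10. Remove 10 from lane 2.
No further eliminations apply; lane 5 can still be any of 3, 6.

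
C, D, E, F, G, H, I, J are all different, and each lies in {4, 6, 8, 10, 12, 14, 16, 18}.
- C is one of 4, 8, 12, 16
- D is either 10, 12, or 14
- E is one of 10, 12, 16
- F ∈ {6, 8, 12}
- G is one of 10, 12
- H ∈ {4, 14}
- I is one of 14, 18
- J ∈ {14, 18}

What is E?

16

The 8 variables together cover exactly {4, 6, 8, 10, 12, 14, 16, 18} — 8 values for 8 variables — and 6 appears only in F's list, so F = 6.
Among the 7 still-open variables, 8 fits only C (and all 7 values in {4, 8, 10, 12, 14, 16, 18} must be used), so C = 8.
Among the 6 still-open variables, 4 fits only H (and all 6 values in {4, 10, 12, 14, 16, 18} must be used), so H = 4.
Among the 5 still-open variables, 16 fits only E (and all 5 values in {10, 12, 14, 16, 18} must be used), so E = 16.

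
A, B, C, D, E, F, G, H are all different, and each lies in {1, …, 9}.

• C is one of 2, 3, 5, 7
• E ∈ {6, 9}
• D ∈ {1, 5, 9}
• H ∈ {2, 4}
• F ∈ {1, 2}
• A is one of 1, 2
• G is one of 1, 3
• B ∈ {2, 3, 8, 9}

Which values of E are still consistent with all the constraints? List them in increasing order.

The 2 variables A and F are confined to {1, 2}, which locks those values in; drop them from B, C, D, G, H.
G has just one choice, so G = 3. Eliminate 3 elsewhere: B, C.
H's domain is down to {4}, so H = 4.
No further eliminations apply; E can still be any of 6, 9.

6, 9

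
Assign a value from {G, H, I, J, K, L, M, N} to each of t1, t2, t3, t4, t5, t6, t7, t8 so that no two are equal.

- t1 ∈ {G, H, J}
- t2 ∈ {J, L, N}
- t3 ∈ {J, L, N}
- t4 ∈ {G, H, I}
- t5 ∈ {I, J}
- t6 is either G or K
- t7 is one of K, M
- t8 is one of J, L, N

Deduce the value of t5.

I

Among the 8 variables, M fits only t7 (and all 8 values in {G, H, I, J, K, L, M, N} must be used), so t7 = M.
Among the 7 still-open variables, K fits only t6 (and all 7 values in {G, H, I, J, K, L, N} must be used), so t6 = K.
t2, t3, t8 share exactly the 3 values {J, L, N}; by pigeonhole those values go to them, so strike J, L, N from t1, t5.
So t5 = I.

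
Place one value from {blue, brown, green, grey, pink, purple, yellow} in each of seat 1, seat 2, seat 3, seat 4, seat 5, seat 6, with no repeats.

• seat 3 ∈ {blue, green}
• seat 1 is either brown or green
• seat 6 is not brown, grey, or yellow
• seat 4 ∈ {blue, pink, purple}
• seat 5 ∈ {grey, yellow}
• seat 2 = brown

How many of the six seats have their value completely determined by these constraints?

seat 2's domain is down to {brown}, so seat 2 = brown. Eliminate brown elsewhere: seat 1.
seat 1 has just one choice, so seat 1 = green. So seat 3, seat 6 can't be green.
seat 3 has just one choice, so seat 3 = blue. Eliminate blue elsewhere: seat 4, seat 6.
Determined: seat 1=green, seat 2=brown, seat 3=blue. The other seats each still have more than one consistent value. That makes 3.

3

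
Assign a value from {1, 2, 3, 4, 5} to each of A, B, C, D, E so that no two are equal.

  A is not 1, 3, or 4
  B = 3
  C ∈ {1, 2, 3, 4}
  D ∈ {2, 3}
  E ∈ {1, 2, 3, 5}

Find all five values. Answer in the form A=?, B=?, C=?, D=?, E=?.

A=5, B=3, C=4, D=2, E=1

B must be 3 (only option left). Eliminate 3 elsewhere: C, D, E.
D must be 2 (only option left). Remove 2 from A, C, E.
A has just one choice, so A = 5. Eliminate 5 elsewhere: E.
E must be 1 (only option left). Strike 1 from C.
C's domain is down to {4}, so C = 4.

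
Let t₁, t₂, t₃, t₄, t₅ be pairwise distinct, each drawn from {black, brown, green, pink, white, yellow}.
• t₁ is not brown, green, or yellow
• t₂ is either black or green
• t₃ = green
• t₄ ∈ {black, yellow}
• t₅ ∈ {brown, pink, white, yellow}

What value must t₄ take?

t₃'s domain is down to {green}, so t₃ = green. So t₂ can't be green.
t₂'s domain is down to {black}, so t₂ = black. Eliminate black elsewhere: t₁, t₄.
So t₄ = yellow.

yellow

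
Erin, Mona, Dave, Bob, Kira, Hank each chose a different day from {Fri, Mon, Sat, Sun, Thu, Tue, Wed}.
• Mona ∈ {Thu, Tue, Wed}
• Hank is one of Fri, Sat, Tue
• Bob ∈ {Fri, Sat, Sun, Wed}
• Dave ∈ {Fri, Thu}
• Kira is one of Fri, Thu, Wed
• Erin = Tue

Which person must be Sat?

Erin has just one choice, so Erin = Tue. So Mona, Hank can't be Tue.
Among the 5 still-open variables, Sun fits only Bob (and all 5 values in {Fri, Sat, Sun, Thu, Wed} must be used), so Bob = Sun.
Among the 4 still-open variables, Sat fits only Hank (and all 4 values in {Fri, Sat, Thu, Wed} must be used), so Hank = Sat.

Hank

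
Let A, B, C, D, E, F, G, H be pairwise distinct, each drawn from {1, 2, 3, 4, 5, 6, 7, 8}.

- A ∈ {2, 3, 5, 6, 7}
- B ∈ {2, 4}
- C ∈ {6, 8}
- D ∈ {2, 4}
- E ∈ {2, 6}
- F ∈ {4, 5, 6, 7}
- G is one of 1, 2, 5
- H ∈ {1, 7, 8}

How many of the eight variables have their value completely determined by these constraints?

3

The 8 variables together cover exactly {1, 2, 3, 4, 5, 6, 7, 8} — 8 values for 8 variables — and 3 appears only in A's list, so A = 3.
The 2 variables B and D are confined to {2, 4}, which locks those values in; drop them from E, F, G.
E must be 6 (only option left). Eliminate 6 elsewhere: C, F.
That leaves C = 8. Eliminate 8 elsewhere: H.
Determined: A=3, C=8, E=6. The other variables each still have more than one consistent value. That makes 3.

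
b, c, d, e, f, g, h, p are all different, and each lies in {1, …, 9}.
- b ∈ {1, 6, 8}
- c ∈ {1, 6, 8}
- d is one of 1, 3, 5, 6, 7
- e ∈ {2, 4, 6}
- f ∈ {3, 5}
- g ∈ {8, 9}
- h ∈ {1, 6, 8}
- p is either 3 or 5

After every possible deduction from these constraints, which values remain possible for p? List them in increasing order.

f and p between them cover only {3, 5} — a naked pair. Remove those values from d.
b, c, h share exactly the 3 values {1, 6, 8}; by pigeonhole those values go to them, so strike 1, 6, 8 from d, e, g.
d has just one choice, so d = 7.
That leaves g = 9.
No further eliminations apply; p can still be any of 3, 5.

3, 5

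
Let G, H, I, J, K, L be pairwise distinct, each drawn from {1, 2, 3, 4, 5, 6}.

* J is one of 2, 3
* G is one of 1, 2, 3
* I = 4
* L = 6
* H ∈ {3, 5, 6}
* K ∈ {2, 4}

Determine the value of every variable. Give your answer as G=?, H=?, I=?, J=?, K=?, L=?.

G=1, H=5, I=4, J=3, K=2, L=6

I must be 4 (only option left). Strike 4 from K.
K must be 2 (only option left). Strike 2 from G, J.
L's domain is down to {6}, so L = 6. Eliminate 6 elsewhere: H.
J must be 3 (only option left). So G, H can't be 3.
G must be 1 (only option left).
H has just one choice, so H = 5.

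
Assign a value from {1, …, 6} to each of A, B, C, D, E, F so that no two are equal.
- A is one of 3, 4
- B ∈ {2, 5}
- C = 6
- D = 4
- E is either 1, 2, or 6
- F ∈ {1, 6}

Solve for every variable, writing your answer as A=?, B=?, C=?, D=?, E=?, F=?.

C must be 6 (only option left). Eliminate 6 elsewhere: E, F.
That leaves D = 4. Eliminate 4 elsewhere: A.
F must be 1 (only option left). So E can't be 1.
A has just one choice, so A = 3.
E has just one choice, so E = 2. So B can't be 2.
B must be 5 (only option left).

A=3, B=5, C=6, D=4, E=2, F=1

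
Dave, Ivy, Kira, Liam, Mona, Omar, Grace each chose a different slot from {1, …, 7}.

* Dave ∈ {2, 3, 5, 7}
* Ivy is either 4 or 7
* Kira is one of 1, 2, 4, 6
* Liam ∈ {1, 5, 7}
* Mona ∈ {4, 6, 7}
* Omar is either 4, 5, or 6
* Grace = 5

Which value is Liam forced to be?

1

Grace must be 5 (only option left). Strike 5 from Dave, Liam, Omar.
The 6 still-open variables draw from only 6 values {1, 2, 3, 4, 6, 7}, so each is used; only Dave can be 3, hence Dave = 3.
The 5 still-open variables draw from only 5 values {1, 2, 4, 6, 7}, so each is used; only Kira can be 2, hence Kira = 2.
Among the 4 still-open variables, 1 fits only Liam (and all 4 values in {1, 4, 6, 7} must be used), so Liam = 1.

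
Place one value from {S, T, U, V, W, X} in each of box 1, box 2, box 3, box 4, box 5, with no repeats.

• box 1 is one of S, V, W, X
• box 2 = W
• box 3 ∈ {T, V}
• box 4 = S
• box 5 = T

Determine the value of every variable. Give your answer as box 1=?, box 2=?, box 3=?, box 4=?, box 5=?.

box 1=X, box 2=W, box 3=V, box 4=S, box 5=T

box 2 must be W (only option left). Strike W from box 1.
box 4's domain is down to {S}, so box 4 = S. Strike S from box 1.
box 5 has just one choice, so box 5 = T. Eliminate T elsewhere: box 3.
box 3 must be V (only option left). Remove V from box 1.
box 1's domain is down to {X}, so box 1 = X.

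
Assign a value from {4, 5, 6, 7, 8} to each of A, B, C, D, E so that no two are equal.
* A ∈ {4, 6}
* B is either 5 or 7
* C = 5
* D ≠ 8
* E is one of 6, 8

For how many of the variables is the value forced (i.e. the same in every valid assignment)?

C has just one choice, so C = 5. Remove 5 from B, D.
B's domain is down to {7}, so B = 7. So D can't be 7.
The 3 still-open variables together cover exactly {4, 6, 8} — 3 values for 3 variables — and 8 appears only in E's list, so E = 8.
Determined: B=7, C=5, E=8. The other variables each still have more than one consistent value. That makes 3.

3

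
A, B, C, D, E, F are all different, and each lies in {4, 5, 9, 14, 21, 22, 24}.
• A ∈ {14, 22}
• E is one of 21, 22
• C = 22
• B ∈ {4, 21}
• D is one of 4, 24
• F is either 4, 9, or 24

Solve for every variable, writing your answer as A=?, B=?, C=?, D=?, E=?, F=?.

C must be 22 (only option left). So A, E can't be 22.
E must be 21 (only option left). Remove 21 from B.
A must be 14 (only option left).
That leaves B = 4. Remove 4 from D, F.
D must be 24 (only option left). Remove 24 from F.
F's domain is down to {9}, so F = 9.

A=14, B=4, C=22, D=24, E=21, F=9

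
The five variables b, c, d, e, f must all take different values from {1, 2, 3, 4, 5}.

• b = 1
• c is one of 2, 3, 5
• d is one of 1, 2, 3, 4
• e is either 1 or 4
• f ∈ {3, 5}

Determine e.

b must be 1 (only option left). So d, e can't be 1.
So e = 4.

4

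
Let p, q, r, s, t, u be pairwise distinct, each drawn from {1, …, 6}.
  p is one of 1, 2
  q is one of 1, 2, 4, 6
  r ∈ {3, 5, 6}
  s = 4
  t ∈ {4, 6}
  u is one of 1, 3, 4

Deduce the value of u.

s has just one choice, so s = 4. Eliminate 4 elsewhere: q, t, u.
That leaves t = 6. So q, r can't be 6.
The 4 still-open variables draw from only 4 values {1, 2, 3, 5}, so each is used; only r can be 5, hence r = 5.
Among the 3 still-open variables, 3 fits only u (and all 3 values in {1, 2, 3} must be used), so u = 3.

3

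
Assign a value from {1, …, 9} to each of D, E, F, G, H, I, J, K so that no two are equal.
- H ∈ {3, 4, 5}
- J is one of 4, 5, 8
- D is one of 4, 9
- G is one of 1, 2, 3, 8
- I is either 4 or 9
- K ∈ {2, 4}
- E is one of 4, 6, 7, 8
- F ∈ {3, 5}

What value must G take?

1

D and I share exactly the 2 values {4, 9}; by pigeonhole those values go to them, so strike 4, 9 from E, H, J, K.
K must be 2 (only option left). Strike 2 from G.
The 2 variables F and H are confined to {3, 5}, which locks those values in; drop them from G, J.
J must be 8 (only option left). Eliminate 8 elsewhere: E, G.
So G = 1.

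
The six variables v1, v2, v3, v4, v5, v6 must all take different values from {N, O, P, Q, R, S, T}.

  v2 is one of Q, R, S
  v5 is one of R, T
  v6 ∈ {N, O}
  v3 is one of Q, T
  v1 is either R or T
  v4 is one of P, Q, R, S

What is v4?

P

v1 and v5 share exactly the 2 values {R, T}; by pigeonhole those values go to them, so strike R, T from v2, v3, v4.
v3 has just one choice, so v3 = Q. Strike Q from v2, v4.
That leaves v2 = S. Remove S from v4.
So v4 = P.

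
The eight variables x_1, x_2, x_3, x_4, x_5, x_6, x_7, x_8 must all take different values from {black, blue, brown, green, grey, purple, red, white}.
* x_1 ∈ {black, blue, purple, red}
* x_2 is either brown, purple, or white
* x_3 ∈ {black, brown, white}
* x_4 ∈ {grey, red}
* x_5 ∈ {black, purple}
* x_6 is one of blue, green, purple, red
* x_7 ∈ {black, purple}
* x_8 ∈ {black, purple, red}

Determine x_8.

The 8 variables draw from only 8 values {black, blue, brown, green, grey, purple, red, white}, so each is used; only x_6 can be green, hence x_6 = green.
Among the 7 still-open variables, blue fits only x_1 (and all 7 values in {black, blue, brown, grey, purple, red, white} must be used), so x_1 = blue.
The 6 still-open variables draw from only 6 values {black, brown, grey, purple, red, white}, so each is used; only x_4 can be grey, hence x_4 = grey.
The 5 still-open variables together cover exactly {black, brown, purple, red, white} — 5 values for 5 variables — and red appears only in x_8's list, so x_8 = red.

red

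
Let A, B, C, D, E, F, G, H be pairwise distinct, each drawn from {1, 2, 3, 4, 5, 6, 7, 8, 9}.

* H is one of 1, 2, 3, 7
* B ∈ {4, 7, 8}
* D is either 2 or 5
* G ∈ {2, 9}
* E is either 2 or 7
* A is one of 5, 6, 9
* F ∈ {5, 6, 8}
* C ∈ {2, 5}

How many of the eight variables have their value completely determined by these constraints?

C and D share exactly the 2 values {2, 5}; by pigeonhole those values go to them, so strike 2, 5 from A, E, F, G, H.
E's domain is down to {7}, so E = 7. Eliminate 7 elsewhere: B, H.
G has just one choice, so G = 9. Remove 9 from A.
That leaves A = 6. Strike 6 from F.
F's domain is down to {8}, so F = 8. Strike 8 from B.
B's domain is down to {4}, so B = 4.
Determined: A=6, B=4, E=7, F=8, G=9. The other variables each still have more than one consistent value. That makes 5.

5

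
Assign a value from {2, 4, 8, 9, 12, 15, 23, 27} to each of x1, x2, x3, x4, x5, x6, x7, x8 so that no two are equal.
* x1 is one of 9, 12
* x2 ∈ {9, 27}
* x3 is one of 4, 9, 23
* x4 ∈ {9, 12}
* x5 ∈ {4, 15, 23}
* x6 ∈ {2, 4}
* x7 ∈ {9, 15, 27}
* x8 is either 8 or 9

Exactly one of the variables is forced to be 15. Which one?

x7

The 8 variables draw from only 8 values {2, 4, 8, 9, 12, 15, 23, 27}, so each is used; only x6 can be 2, hence x6 = 2.
The 7 still-open variables draw from only 7 values {4, 8, 9, 12, 15, 23, 27}, so each is used; only x8 can be 8, hence x8 = 8.
x1 and x4 share exactly the 2 values {9, 12}; by pigeonhole those values go to them, so strike 9, 12 from x2, x3, x7.
x2 must be 27 (only option left). Remove 27 from x7.
So 15 goes to x7.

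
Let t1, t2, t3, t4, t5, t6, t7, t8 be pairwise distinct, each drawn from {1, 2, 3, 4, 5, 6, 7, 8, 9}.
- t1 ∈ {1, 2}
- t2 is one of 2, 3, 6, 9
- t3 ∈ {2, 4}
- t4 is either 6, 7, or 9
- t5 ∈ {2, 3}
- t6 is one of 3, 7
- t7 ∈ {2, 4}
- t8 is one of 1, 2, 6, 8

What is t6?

7

The 8 variables draw from only 8 values {1, 2, 3, 4, 6, 7, 8, 9}, so each is used; only t8 can be 8, hence t8 = 8.
Among the 7 still-open variables, 1 fits only t1 (and all 7 values in {1, 2, 3, 4, 6, 7, 9} must be used), so t1 = 1.
t3 and t7 share exactly the 2 values {2, 4}; by pigeonhole those values go to them, so strike 2, 4 from t2, t5.
t5's domain is down to {3}, so t5 = 3. Eliminate 3 elsewhere: t2, t6.
So t6 = 7.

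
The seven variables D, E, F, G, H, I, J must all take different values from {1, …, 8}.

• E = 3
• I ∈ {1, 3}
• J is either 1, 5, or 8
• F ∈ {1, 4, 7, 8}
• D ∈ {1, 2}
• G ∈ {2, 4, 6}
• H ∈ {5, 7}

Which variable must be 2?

E's domain is down to {3}, so E = 3. Remove 3 from I.
I's domain is down to {1}, so I = 1. So D, F, J can't be 1.
So 2 goes to D.

D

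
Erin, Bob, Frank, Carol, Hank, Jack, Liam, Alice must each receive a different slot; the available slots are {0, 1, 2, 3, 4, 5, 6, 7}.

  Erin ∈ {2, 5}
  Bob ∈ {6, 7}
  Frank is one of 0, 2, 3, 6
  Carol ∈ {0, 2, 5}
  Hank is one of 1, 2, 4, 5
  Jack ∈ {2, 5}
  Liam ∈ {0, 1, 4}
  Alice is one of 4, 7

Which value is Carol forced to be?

0

The 8 variables together cover exactly {0, 1, 2, 3, 4, 5, 6, 7} — 8 values for 8 variables — and 3 appears only in Frank's list, so Frank = 3.
Among the 7 still-open variables, 6 fits only Bob (and all 7 values in {0, 1, 2, 4, 5, 6, 7} must be used), so Bob = 6.
The 6 still-open variables draw from only 6 values {0, 1, 2, 4, 5, 7}, so each is used; only Alice can be 7, hence Alice = 7.
The 2 variables Erin and Jack are confined to {2, 5}, which locks those values in; drop them from Carol, Hank.
So Carol = 0.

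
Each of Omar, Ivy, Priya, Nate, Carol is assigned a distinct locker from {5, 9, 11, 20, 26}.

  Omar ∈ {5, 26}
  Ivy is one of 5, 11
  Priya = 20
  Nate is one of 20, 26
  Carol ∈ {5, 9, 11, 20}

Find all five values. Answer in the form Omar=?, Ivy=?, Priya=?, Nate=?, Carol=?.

Omar=5, Ivy=11, Priya=20, Nate=26, Carol=9

Priya has just one choice, so Priya = 20. Remove 20 from Nate, Carol.
That leaves Nate = 26. Remove 26 from Omar.
Omar has just one choice, so Omar = 5. Strike 5 from Ivy, Carol.
Ivy has just one choice, so Ivy = 11. Remove 11 from Carol.
That leaves Carol = 9.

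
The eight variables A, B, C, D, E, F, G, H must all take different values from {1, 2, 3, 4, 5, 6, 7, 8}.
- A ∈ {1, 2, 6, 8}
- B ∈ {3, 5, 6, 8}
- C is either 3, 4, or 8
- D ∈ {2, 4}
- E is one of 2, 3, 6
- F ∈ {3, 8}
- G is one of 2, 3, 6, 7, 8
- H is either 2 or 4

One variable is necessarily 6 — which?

E

Among the 8 variables, 1 fits only A (and all 8 values in {1, 2, 3, 4, 5, 6, 7, 8} must be used), so A = 1.
The 7 still-open variables draw from only 7 values {2, 3, 4, 5, 6, 7, 8}, so each is used; only B can be 5, hence B = 5.
The 6 still-open variables together cover exactly {2, 3, 4, 6, 7, 8} — 6 values for 6 variables — and 7 appears only in G's list, so G = 7.
The 5 still-open variables together cover exactly {2, 3, 4, 6, 8} — 5 values for 5 variables — and 6 appears only in E's list, so E = 6.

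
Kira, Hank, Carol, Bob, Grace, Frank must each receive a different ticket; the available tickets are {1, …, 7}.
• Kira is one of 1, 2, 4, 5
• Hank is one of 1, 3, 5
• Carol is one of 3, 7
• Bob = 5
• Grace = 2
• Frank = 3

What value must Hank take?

1

Bob has just one choice, so Bob = 5. Eliminate 5 elsewhere: Kira, Hank.
That leaves Grace = 2. Strike 2 from Kira.
Frank's domain is down to {3}, so Frank = 3. So Hank, Carol can't be 3.
So Hank = 1.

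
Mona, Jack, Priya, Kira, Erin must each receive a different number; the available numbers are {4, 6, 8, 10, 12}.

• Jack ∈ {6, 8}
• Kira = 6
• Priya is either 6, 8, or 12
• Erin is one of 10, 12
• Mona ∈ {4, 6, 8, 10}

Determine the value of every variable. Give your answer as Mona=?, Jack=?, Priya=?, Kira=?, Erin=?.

Kira's domain is down to {6}, so Kira = 6. Strike 6 from Mona, Jack, Priya.
Jack's domain is down to {8}, so Jack = 8. Remove 8 from Mona, Priya.
That leaves Priya = 12. So Erin can't be 12.
Erin must be 10 (only option left). Remove 10 from Mona.
Mona has just one choice, so Mona = 4.

Mona=4, Jack=8, Priya=12, Kira=6, Erin=10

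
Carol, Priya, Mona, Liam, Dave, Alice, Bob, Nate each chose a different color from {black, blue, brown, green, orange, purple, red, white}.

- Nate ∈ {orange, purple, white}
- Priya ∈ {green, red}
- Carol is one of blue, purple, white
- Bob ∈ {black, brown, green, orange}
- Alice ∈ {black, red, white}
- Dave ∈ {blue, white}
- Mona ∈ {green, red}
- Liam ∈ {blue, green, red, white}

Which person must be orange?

Among the 8 variables, brown fits only Bob (and all 8 values in {black, blue, brown, green, orange, purple, red, white} must be used), so Bob = brown.
The 7 still-open variables draw from only 7 values {black, blue, green, orange, purple, red, white}, so each is used; only Alice can be black, hence Alice = black.
The 6 still-open variables together cover exactly {blue, green, orange, purple, red, white} — 6 values for 6 variables — and orange appears only in Nate's list, so Nate = orange.

Nate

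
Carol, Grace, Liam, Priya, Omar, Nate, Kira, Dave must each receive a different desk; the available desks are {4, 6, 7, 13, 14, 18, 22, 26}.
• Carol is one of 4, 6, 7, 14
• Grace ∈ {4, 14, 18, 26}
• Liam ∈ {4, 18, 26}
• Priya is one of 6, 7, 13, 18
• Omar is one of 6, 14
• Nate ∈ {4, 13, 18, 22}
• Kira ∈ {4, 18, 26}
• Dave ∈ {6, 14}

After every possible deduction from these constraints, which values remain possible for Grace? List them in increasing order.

The 8 variables draw from only 8 values {4, 6, 7, 13, 14, 18, 22, 26}, so each is used; only Nate can be 22, hence Nate = 22.
The 7 still-open variables together cover exactly {4, 6, 7, 13, 14, 18, 26} — 7 values for 7 variables — and 13 appears only in Priya's list, so Priya = 13.
Among the 6 still-open variables, 7 fits only Carol (and all 6 values in {4, 6, 7, 14, 18, 26} must be used), so Carol = 7.
The 2 variables Omar and Dave are confined to {6, 14}, which locks those values in; drop them from Grace.
No further eliminations apply; Grace can still be any of 4, 18, 26.

4, 18, 26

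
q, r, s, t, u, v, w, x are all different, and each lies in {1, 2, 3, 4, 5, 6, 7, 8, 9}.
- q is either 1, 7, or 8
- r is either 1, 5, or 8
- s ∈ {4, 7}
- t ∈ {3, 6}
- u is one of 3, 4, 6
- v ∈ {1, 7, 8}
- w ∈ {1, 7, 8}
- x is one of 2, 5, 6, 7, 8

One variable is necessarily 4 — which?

Among the 8 variables, 2 fits only x (and all 8 values in {1, 2, 3, 4, 5, 6, 7, 8} must be used), so x = 2.
The 7 still-open variables draw from only 7 values {1, 3, 4, 5, 6, 7, 8}, so each is used; only r can be 5, hence r = 5.
q, v, w share exactly the 3 values {1, 7, 8}; by pigeonhole those values go to them, so strike 1, 7, 8 from s.
So 4 goes to s.

s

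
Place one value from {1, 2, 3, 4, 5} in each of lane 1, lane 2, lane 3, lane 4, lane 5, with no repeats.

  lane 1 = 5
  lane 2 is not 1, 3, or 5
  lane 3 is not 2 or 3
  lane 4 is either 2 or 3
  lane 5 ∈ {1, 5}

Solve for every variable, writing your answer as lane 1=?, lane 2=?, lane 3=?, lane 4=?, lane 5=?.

lane 1's domain is down to {5}, so lane 1 = 5. So lane 3, lane 5 can't be 5.
lane 5 must be 1 (only option left). Remove 1 from lane 3.
lane 3 has just one choice, so lane 3 = 4. Strike 4 from lane 2.
lane 2 has just one choice, so lane 2 = 2. Strike 2 from lane 4.
lane 4 has just one choice, so lane 4 = 3.

lane 1=5, lane 2=2, lane 3=4, lane 4=3, lane 5=1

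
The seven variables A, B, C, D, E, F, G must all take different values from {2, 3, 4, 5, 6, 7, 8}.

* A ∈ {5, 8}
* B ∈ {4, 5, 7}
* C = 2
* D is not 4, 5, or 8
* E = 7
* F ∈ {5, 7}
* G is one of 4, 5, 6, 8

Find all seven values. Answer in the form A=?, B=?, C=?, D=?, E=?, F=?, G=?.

C has just one choice, so C = 2. So D can't be 2.
E's domain is down to {7}, so E = 7. So B, D, F can't be 7.
F's domain is down to {5}, so F = 5. So A, B, G can't be 5.
A has just one choice, so A = 8. Remove 8 from G.
B must be 4 (only option left). Eliminate 4 elsewhere: G.
G has just one choice, so G = 6. Eliminate 6 elsewhere: D.
D must be 3 (only option left).

A=8, B=4, C=2, D=3, E=7, F=5, G=6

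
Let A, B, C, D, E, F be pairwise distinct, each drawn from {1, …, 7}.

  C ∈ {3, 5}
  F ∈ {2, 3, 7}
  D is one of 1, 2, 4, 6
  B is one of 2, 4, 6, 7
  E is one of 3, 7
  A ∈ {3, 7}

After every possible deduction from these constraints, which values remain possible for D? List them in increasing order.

1, 4, 6

A and E share exactly the 2 values {3, 7}; by pigeonhole those values go to them, so strike 3, 7 from B, C, F.
C must be 5 (only option left).
F must be 2 (only option left). Strike 2 from B, D.
No further eliminations apply; D can still be any of 1, 4, 6.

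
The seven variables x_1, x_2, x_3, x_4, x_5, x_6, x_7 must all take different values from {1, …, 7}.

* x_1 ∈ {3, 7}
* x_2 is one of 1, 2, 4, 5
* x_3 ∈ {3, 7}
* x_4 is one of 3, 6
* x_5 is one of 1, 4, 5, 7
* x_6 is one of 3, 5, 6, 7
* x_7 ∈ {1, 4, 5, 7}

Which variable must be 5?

x_6

The 7 variables together cover exactly {1, 2, 3, 4, 5, 6, 7} — 7 values for 7 variables — and 2 appears only in x_2's list, so x_2 = 2.
x_1 and x_3 between them cover only {3, 7} — a naked pair. Remove those values from x_4, x_5, x_6, x_7.
That leaves x_4 = 6. So x_6 can't be 6.
So 5 goes to x_6.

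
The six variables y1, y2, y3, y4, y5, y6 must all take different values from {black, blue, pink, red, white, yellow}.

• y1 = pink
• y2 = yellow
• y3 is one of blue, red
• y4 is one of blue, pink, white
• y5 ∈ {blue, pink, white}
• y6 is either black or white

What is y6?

y1 has just one choice, so y1 = pink. Strike pink from y4, y5.
y2's domain is down to {yellow}, so y2 = yellow.
Among the 4 still-open variables, black fits only y6 (and all 4 values in {black, blue, red, white} must be used), so y6 = black.

black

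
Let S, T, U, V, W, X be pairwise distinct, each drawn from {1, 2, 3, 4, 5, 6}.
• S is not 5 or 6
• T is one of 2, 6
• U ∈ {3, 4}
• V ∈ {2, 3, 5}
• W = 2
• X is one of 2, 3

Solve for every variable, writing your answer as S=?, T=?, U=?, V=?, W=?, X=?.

S=1, T=6, U=4, V=5, W=2, X=3

W has just one choice, so W = 2. Eliminate 2 elsewhere: S, T, V, X.
X has just one choice, so X = 3. Remove 3 from S, U, V.
T's domain is down to {6}, so T = 6.
U has just one choice, so U = 4. Remove 4 from S.
V's domain is down to {5}, so V = 5.
That leaves S = 1.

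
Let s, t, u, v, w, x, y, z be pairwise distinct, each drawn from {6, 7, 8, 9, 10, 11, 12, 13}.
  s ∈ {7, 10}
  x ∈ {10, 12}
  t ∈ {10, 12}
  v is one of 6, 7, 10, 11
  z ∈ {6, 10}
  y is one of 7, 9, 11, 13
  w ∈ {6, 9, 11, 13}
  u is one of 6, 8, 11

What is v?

11

The 8 variables together cover exactly {6, 7, 8, 9, 10, 11, 12, 13} — 8 values for 8 variables — and 8 appears only in u's list, so u = 8.
t and x share exactly the 2 values {10, 12}; by pigeonhole those values go to them, so strike 10, 12 from s, v, z.
s must be 7 (only option left). Strike 7 from v, y.
That leaves z = 6. So v, w can't be 6.
So v = 11.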